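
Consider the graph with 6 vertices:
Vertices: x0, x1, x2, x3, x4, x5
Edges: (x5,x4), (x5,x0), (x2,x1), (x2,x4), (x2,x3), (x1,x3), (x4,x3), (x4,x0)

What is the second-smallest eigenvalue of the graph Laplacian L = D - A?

Degrees: deg(x0) = 2, deg(x1) = 2, deg(x2) = 3, deg(x3) = 3, deg(x4) = 4, deg(x5) = 2.
L = D − A with rows/columns ordered (x0, x1, x2, x3, x4, x5):
  [ 2,  0,  0,  0, -1, -1]
  [ 0,  2, -1, -1,  0,  0]
  [ 0, -1,  3, -1, -1,  0]
  [ 0, -1, -1,  3, -1,  0]
  [-1,  0, -1, -1,  4, -1]
  [-1,  0,  0,  0, -1,  2]
Characteristic polynomial: det(λI − L) = λ(λ² − 6λ + 4)(λ − 3)²(λ − 4).
Roots: λ = 0; (λ² − 6λ + 4) = 0 ⇒ λ = 3 ± √5 ≈ 0.7639, 5.2361; (λ − 3) = 0 ⇒ λ = 3 (multiplicity 2); (λ − 4) = 0 ⇒ λ = 4.
(Check: the roots sum (with multiplicity) to 16, matching trace L = Σdeg = 2·8 = 16.)
Laplacian eigenvalues: [0.0, 0.7639, 3.0, 3.0, 4.0, 5.2361]. Algebraic connectivity (smallest non-zero eigenvalue) = 0.7639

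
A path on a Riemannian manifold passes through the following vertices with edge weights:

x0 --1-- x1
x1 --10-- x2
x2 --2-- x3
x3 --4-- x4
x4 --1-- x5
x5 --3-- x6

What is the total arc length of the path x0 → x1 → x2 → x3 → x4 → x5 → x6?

Arc length = 1 + 10 + 2 + 4 + 1 + 3 = 21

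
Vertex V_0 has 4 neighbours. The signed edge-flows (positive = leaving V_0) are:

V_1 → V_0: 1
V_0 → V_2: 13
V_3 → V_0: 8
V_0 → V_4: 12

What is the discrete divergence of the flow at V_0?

Divergence = sum of outgoing flows = (-1) + 13 + (-8) + 12 = 16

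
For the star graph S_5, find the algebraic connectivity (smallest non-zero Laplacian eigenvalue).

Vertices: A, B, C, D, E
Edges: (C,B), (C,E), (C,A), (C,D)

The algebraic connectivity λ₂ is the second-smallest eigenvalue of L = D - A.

The star S_5 is the complete bipartite graph K_{1,4} (one hub of degree 4, 4 leaves of degree 1). The Laplacian spectrum of K_{p,q} is 0, p (multiplicity q−1), q (multiplicity p−1), p+q. With p = 1, q = 4: 0 once, 1 with multiplicity 3, and 5 once. (Check: trace L = sum of degrees = 8 = 3·1 + 5.)
Laplacian eigenvalues: [0.0, 1.0, 1.0, 1.0, 5.0]. Algebraic connectivity (smallest non-zero eigenvalue) = 1.0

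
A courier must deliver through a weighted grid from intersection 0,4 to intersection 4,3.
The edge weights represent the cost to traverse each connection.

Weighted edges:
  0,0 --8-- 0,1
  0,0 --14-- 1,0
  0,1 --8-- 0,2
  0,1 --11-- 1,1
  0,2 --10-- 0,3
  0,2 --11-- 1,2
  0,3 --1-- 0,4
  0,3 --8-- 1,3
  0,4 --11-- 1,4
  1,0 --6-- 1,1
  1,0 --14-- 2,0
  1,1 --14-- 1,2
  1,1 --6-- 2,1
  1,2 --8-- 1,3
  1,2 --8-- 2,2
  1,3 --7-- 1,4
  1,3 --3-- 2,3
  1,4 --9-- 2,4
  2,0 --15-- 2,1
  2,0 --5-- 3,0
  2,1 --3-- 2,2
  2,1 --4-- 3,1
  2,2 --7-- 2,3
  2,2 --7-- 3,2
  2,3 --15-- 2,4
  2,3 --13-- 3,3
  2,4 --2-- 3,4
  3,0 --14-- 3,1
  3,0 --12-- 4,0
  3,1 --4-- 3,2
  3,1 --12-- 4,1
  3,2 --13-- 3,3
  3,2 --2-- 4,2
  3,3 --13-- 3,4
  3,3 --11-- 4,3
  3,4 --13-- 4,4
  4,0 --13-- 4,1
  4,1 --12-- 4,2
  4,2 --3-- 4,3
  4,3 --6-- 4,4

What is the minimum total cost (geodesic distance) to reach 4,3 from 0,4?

Shortest path: 0,4 → 0,3 → 1,3 → 2,3 → 2,2 → 3,2 → 4,2 → 4,3, total weight = 31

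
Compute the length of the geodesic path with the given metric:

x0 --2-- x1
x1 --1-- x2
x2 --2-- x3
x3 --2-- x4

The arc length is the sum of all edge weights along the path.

Arc length = 2 + 1 + 2 + 2 = 7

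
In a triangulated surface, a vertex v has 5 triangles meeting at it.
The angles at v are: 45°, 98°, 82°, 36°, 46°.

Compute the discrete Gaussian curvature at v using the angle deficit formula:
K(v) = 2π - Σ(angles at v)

Sum of angles = 307°. K = 360° - 307° = 53° = 53π/180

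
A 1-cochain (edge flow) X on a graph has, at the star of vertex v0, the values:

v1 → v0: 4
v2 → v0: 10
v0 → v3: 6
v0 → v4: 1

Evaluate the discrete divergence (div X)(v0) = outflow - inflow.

Divergence = sum of outgoing flows = (-4) + (-10) + 6 + 1 = -7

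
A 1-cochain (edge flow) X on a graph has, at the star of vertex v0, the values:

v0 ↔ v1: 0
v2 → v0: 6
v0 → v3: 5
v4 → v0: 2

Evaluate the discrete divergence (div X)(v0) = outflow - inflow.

Divergence = sum of outgoing flows = 0 + (-6) + 5 + (-2) = -3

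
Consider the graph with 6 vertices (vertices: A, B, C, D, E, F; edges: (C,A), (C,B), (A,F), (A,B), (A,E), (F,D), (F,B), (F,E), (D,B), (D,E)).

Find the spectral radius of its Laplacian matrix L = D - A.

Degrees: deg(A) = 4, deg(B) = 4, deg(C) = 2, deg(D) = 3, deg(E) = 3, deg(F) = 4.
L = D − A with rows/columns ordered (A, B, C, D, E, F):
  [ 4, -1, -1,  0, -1, -1]
  [-1,  4, -1, -1,  0, -1]
  [-1, -1,  2,  0,  0,  0]
  [ 0, -1,  0,  3, -1, -1]
  [-1,  0,  0, -1,  3, -1]
  [-1, -1,  0, -1, -1,  4]
Characteristic polynomial: det(λI − L) = λ(λ² − 7λ + 9)(λ² − 9λ + 19)(λ − 4).
Roots: λ = 0; (λ² − 7λ + 9) = 0 ⇒ λ = (7 ± √13)/2 ≈ 1.6972, 5.3028; (λ² − 9λ + 19) = 0 ⇒ λ = (9 ± √5)/2 ≈ 3.382, 5.618; (λ − 4) = 0 ⇒ λ = 4.
(Check: the roots sum (with multiplicity) to 20, matching trace L = Σdeg = 2·10 = 20.)
Laplacian eigenvalues: [0.0, 1.6972, 3.382, 4.0, 5.3028, 5.618]. Largest eigenvalue (spectral radius) = 5.618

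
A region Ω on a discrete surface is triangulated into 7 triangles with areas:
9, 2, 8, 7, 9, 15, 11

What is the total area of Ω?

9 + 2 + 8 + 7 + 9 + 15 + 11 = 61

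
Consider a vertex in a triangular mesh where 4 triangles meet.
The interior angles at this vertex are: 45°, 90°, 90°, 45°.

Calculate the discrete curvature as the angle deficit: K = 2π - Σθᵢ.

Sum of angles = 270°. K = 360° - 270° = 90° = π/2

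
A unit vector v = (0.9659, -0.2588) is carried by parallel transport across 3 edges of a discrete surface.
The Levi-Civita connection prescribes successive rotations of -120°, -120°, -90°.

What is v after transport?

Total rotation: (-120°) + (-120°) + (-90°) = -330° ≡ 30° (mod 360°). Final vector: (0.9659, 0.2588)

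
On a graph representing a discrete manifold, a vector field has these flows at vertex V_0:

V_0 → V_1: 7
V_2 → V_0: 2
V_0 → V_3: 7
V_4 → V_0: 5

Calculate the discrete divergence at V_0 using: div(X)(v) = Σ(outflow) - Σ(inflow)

Divergence = sum of outgoing flows = 7 + (-2) + 7 + (-5) = 7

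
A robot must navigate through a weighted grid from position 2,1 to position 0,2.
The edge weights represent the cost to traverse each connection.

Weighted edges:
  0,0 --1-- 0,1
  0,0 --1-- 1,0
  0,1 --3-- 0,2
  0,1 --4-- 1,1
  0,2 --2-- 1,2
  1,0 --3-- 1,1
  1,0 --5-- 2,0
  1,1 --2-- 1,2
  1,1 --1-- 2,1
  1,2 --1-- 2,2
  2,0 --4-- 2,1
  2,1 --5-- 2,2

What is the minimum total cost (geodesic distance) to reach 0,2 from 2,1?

Shortest path: 2,1 → 1,1 → 1,2 → 0,2, total weight = 5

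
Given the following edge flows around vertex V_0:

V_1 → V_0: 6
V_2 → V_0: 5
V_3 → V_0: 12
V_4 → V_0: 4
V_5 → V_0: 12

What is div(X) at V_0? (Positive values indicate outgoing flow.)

Divergence = sum of outgoing flows = (-6) + (-5) + (-12) + (-4) + (-12) = -39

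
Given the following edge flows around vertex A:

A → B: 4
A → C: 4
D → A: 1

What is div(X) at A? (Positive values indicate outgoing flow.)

Divergence = sum of outgoing flows = 4 + 4 + (-1) = 7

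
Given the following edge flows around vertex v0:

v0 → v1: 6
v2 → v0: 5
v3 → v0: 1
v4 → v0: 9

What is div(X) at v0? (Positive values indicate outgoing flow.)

Divergence = sum of outgoing flows = 6 + (-5) + (-1) + (-9) = -9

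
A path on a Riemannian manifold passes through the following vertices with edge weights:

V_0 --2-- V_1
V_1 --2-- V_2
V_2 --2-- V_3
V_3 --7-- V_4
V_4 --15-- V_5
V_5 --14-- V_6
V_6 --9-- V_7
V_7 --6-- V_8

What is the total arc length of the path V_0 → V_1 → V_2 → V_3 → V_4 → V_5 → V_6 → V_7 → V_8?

Arc length = 2 + 2 + 2 + 7 + 15 + 14 + 9 + 6 = 57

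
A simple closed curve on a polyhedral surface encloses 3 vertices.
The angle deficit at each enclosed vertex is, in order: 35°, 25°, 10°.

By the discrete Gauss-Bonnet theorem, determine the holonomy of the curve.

Holonomy = total enclosed curvature = 35° + 25° + 10° = 70°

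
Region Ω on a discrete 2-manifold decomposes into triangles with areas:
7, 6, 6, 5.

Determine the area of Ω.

7 + 6 + 6 + 5 = 24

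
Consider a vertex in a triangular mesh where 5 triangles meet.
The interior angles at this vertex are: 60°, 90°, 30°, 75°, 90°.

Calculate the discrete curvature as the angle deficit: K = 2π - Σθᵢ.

Sum of angles = 345°. K = 360° - 345° = 15° = π/12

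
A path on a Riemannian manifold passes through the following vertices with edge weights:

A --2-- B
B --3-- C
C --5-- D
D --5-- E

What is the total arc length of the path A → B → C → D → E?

Arc length = 2 + 3 + 5 + 5 = 15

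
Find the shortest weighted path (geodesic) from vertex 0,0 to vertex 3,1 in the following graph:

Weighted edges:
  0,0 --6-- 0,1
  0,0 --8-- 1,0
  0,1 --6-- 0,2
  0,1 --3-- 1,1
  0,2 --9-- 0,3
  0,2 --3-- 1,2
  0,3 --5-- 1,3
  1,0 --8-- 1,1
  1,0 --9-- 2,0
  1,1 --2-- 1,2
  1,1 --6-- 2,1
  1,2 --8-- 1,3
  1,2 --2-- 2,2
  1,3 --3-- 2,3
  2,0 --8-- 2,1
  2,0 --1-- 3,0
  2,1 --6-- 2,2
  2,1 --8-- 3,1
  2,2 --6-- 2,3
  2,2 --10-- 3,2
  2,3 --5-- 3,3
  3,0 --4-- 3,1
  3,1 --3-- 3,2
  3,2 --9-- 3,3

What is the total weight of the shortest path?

Shortest path: 0,0 → 1,0 → 2,0 → 3,0 → 3,1, total weight = 22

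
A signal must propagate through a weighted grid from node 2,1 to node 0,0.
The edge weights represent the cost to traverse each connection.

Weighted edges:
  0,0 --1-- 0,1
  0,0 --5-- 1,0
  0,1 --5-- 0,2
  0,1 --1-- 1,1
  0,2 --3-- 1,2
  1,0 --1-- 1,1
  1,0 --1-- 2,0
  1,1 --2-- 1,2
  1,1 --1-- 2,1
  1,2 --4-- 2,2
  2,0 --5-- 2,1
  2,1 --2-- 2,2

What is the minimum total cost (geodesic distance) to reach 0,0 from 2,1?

Shortest path: 2,1 → 1,1 → 0,1 → 0,0, total weight = 3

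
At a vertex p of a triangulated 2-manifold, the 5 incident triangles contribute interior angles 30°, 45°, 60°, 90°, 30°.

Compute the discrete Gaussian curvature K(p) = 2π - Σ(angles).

Sum of angles = 255°. K = 360° - 255° = 105°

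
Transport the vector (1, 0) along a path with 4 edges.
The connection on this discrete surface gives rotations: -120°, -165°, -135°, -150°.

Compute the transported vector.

Total rotation: (-120°) + (-165°) + (-135°) + (-150°) = -570° ≡ 150° (mod 360°). Final vector: (-0.8660, 0.5000)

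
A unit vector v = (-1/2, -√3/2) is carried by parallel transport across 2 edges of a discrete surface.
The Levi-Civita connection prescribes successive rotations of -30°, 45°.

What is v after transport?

Total rotation: (-30°) + 45° = 15°. Final vector: (-0.2588, -0.9659)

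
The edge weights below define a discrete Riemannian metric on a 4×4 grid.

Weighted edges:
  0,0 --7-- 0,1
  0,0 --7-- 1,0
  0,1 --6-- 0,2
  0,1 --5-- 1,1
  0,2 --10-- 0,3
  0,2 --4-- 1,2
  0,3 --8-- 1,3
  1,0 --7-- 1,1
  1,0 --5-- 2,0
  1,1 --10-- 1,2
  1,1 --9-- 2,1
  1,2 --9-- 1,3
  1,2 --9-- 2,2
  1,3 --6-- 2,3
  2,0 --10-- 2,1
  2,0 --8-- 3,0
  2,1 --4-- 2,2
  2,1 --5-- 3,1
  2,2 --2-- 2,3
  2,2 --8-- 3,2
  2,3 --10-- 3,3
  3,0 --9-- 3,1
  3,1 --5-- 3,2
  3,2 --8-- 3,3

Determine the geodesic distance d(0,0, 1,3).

Shortest path: 0,0 → 0,1 → 0,2 → 1,2 → 1,3, total weight = 26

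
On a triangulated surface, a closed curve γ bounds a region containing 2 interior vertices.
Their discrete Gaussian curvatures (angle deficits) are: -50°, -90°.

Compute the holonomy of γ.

Holonomy = total enclosed curvature = (-50°) + (-90°) = -140°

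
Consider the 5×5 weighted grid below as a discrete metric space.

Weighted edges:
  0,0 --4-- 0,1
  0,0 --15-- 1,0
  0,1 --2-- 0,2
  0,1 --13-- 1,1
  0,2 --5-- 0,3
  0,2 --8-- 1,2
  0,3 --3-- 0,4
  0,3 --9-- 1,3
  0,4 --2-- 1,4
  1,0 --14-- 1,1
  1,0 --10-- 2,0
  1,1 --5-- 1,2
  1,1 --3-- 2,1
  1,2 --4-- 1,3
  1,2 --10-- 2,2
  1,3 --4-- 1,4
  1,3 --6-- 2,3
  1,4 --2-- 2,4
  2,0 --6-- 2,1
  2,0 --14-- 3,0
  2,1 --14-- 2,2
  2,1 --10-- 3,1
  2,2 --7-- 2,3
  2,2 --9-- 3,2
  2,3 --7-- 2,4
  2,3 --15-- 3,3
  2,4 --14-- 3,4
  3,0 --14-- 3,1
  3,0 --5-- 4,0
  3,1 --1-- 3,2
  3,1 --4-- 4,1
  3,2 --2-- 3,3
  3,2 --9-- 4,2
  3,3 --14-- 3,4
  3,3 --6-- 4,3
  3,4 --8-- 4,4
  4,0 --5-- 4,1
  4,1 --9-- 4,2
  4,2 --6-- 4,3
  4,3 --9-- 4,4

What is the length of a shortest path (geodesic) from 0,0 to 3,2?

Shortest path: 0,0 → 0,1 → 1,1 → 2,1 → 3,1 → 3,2, total weight = 31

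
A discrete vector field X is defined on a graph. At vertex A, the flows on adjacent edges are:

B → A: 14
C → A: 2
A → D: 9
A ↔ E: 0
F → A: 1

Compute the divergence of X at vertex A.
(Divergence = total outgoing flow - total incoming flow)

Divergence = sum of outgoing flows = (-14) + (-2) + 9 + 0 + (-1) = -8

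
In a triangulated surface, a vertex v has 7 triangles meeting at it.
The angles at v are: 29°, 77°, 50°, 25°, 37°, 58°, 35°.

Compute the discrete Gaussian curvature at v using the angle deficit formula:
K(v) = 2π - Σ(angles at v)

Sum of angles = 311°. K = 360° - 311° = 49° = 49π/180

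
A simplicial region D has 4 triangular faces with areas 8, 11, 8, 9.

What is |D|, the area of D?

8 + 11 + 8 + 9 = 36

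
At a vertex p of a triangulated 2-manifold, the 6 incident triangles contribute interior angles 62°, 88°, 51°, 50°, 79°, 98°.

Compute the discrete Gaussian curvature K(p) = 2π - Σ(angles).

Sum of angles = 428°. K = 360° - 428° = -68° = -17π/45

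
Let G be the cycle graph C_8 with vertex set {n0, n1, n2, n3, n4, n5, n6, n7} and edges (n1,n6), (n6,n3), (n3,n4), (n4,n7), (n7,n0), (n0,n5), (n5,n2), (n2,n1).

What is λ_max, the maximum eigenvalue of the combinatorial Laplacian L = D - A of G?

The cycle graph C_n has Laplacian eigenvalues λ_k = 2 − 2cos(2πk/n), k = 0, 1, …, n−1. Here n = 8:
k=0: 2 − 2cos(0) = 0.0; k=1: 2 − 2cos(π/4) = 0.5858; k=2: 2 − 2cos(π/2) = 2.0; k=3: 2 − 2cos(3π/4) = 3.4142; k=4: 2 − 2cos(π) = 4.0; k=5: 2 − 2cos(5π/4) = 3.4142; k=6: 2 − 2cos(3π/2) = 2.0; k=7: 2 − 2cos(7π/4) = 0.5858.
Laplacian eigenvalues: [0.0, 0.5858, 0.5858, 2.0, 2.0, 3.4142, 3.4142, 4.0]. Largest eigenvalue (spectral radius) = 4.0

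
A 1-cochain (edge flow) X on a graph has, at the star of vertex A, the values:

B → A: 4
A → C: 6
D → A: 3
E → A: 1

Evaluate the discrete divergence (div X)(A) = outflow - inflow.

Divergence = sum of outgoing flows = (-4) + 6 + (-3) + (-1) = -2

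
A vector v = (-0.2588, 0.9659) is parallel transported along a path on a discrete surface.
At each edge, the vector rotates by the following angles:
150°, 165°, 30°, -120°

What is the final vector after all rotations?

Total rotation: 150° + 165° + 30° + (-120°) = 225° ≡ -135° (mod 360°). Final vector: (0.8660, -0.5000)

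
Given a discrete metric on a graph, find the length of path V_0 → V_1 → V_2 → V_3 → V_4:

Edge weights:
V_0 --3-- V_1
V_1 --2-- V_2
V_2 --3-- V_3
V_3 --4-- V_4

Arc length = 3 + 2 + 3 + 4 = 12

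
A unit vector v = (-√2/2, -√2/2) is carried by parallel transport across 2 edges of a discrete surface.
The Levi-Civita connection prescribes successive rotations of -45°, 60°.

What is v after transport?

Total rotation: (-45°) + 60° = 15°. Final vector: (-0.5000, -0.8660)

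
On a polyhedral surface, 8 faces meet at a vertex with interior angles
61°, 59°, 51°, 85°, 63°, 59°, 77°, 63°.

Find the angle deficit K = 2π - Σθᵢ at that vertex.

Sum of angles = 518°. K = 360° - 518° = -158° = -79π/90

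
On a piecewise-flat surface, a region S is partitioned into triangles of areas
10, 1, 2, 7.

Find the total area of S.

10 + 1 + 2 + 7 = 20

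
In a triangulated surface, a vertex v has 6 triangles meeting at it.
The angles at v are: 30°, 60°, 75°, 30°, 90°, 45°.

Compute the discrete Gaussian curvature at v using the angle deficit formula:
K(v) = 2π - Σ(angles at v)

Sum of angles = 330°. K = 360° - 330° = 30°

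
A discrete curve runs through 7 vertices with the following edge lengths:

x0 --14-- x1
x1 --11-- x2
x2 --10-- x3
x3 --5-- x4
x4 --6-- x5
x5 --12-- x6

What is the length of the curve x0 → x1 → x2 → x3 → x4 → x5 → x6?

Arc length = 14 + 11 + 10 + 5 + 6 + 12 = 58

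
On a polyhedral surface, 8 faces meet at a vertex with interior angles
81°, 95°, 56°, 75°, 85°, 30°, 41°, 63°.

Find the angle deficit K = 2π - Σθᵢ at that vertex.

Sum of angles = 526°. K = 360° - 526° = -166° = -83π/90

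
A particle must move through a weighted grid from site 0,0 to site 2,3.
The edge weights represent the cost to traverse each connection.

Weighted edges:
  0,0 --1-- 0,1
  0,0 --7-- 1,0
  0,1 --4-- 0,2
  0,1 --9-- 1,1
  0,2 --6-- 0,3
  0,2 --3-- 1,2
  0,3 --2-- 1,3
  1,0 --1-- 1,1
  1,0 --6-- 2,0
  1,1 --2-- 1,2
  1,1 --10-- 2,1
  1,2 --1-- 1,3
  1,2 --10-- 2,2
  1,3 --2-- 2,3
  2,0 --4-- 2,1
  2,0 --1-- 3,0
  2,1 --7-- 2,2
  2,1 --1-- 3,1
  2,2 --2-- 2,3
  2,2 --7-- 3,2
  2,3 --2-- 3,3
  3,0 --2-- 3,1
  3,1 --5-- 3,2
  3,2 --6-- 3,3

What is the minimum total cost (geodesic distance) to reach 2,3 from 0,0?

Shortest path: 0,0 → 0,1 → 0,2 → 1,2 → 1,3 → 2,3, total weight = 11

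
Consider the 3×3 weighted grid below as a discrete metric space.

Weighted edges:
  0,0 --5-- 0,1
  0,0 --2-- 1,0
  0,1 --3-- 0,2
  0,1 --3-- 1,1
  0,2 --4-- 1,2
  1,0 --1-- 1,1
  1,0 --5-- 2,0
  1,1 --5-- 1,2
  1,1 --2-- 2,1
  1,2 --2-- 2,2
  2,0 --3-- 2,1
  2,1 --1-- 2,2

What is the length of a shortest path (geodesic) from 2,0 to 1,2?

Shortest path: 2,0 → 2,1 → 2,2 → 1,2, total weight = 6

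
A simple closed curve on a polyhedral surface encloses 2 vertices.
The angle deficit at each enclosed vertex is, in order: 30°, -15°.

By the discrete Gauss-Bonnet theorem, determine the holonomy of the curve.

Holonomy = total enclosed curvature = 30° + (-15°) = 15°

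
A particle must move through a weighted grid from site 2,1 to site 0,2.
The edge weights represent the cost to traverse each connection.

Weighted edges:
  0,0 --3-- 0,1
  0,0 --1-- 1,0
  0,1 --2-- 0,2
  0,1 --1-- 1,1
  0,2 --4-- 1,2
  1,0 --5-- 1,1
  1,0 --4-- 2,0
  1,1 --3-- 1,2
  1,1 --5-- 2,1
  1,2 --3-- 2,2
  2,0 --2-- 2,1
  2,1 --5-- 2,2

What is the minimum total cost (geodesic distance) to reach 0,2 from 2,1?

Shortest path: 2,1 → 1,1 → 0,1 → 0,2, total weight = 8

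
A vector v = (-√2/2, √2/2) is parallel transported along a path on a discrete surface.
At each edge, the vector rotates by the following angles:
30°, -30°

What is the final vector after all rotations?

Total rotation: 30° + (-30°) = 0°. Final vector: (-0.7071, 0.7071)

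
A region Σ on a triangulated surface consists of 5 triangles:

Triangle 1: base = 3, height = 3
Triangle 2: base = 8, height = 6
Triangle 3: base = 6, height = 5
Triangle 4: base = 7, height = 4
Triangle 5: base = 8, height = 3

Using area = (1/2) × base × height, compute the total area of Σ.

(1/2)×3×3 + (1/2)×8×6 + (1/2)×6×5 + (1/2)×7×4 + (1/2)×8×3 = 69.5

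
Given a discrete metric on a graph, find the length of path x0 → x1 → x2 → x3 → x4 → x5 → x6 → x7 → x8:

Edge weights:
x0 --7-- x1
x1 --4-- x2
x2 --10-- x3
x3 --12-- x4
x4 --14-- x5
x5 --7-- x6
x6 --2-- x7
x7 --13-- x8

Arc length = 7 + 4 + 10 + 12 + 14 + 7 + 2 + 13 = 69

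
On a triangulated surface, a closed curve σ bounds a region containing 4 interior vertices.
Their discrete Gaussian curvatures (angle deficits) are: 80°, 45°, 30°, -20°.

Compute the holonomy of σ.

Holonomy = total enclosed curvature = 80° + 45° + 30° + (-20°) = 135°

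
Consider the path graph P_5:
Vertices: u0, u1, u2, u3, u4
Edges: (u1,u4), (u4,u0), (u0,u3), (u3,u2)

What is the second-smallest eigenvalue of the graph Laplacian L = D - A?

The path graph P_n has Laplacian eigenvalues λ_k = 2 − 2cos(kπ/n), k = 0, 1, …, n−1. Here n = 5:
k=0: 2 − 2cos(0) = 0.0; k=1: 2 − 2cos(π/5) = 0.382; k=2: 2 − 2cos(2π/5) = 1.382; k=3: 2 − 2cos(3π/5) = 2.618; k=4: 2 − 2cos(4π/5) = 3.618.
Laplacian eigenvalues: [0.0, 0.382, 1.382, 2.618, 3.618]. Algebraic connectivity (smallest non-zero eigenvalue) = 0.382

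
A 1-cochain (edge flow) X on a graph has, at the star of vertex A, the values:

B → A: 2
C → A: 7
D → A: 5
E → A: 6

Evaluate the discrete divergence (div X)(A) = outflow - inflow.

Divergence = sum of outgoing flows = (-2) + (-7) + (-5) + (-6) = -20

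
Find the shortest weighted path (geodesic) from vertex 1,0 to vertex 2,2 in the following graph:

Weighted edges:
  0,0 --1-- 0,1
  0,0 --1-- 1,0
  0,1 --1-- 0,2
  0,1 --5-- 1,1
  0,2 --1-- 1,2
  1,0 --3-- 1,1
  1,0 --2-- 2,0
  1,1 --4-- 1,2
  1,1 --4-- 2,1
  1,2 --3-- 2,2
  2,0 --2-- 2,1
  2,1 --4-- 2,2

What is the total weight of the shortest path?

Shortest path: 1,0 → 0,0 → 0,1 → 0,2 → 1,2 → 2,2, total weight = 7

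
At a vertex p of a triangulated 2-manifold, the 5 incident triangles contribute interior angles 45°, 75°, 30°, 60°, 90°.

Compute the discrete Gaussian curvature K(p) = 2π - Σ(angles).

Sum of angles = 300°. K = 360° - 300° = 60° = π/3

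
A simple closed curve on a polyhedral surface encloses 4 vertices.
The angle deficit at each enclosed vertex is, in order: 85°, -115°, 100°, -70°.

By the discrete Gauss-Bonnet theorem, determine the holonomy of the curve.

Holonomy = total enclosed curvature = 85° + (-115°) + 100° + (-70°) = 0°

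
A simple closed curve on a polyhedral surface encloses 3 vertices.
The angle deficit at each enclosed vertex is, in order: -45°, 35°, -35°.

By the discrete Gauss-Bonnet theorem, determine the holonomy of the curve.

Holonomy = total enclosed curvature = (-45°) + 35° + (-35°) = -45°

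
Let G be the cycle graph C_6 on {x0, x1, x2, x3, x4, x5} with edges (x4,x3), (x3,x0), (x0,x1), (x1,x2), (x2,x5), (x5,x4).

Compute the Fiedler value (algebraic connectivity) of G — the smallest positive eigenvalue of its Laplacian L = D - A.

The cycle graph C_n has Laplacian eigenvalues λ_k = 2 − 2cos(2πk/n), k = 0, 1, …, n−1. Here n = 6:
k=0: 2 − 2cos(0) = 0.0; k=1: 2 − 2cos(π/3) = 1.0; k=2: 2 − 2cos(2π/3) = 3.0; k=3: 2 − 2cos(π) = 4.0; k=4: 2 − 2cos(4π/3) = 3.0; k=5: 2 − 2cos(5π/3) = 1.0.
Laplacian eigenvalues: [0.0, 1.0, 1.0, 3.0, 3.0, 4.0]. Algebraic connectivity (smallest non-zero eigenvalue) = 1.0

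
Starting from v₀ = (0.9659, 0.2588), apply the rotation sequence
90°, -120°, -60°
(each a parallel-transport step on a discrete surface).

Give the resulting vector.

Total rotation: 90° + (-120°) + (-60°) = -90°. Final vector: (0.2588, -0.9659)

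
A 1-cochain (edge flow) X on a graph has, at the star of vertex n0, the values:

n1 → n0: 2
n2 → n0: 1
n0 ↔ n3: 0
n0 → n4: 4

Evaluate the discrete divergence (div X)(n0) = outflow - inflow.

Divergence = sum of outgoing flows = (-2) + (-1) + 0 + 4 = 1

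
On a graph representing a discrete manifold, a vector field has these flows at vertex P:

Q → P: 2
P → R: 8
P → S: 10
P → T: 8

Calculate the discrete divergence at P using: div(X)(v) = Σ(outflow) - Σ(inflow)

Divergence = sum of outgoing flows = (-2) + 8 + 10 + 8 = 24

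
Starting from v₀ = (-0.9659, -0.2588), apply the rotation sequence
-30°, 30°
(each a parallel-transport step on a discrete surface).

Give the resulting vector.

Total rotation: (-30°) + 30° = 0°. Final vector: (-0.9659, -0.2588)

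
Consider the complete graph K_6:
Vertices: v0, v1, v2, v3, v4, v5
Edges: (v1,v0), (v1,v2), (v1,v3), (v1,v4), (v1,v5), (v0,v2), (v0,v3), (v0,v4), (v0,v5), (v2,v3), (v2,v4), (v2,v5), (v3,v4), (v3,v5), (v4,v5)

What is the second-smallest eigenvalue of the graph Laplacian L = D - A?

For the complete graph K_n, L = nI − J (J = all-ones matrix). J has eigenvalues n (once, eigenvector 𝟙) and 0 (multiplicity n−1), so L has eigenvalues 0 (once) and n (multiplicity n−1). Here n = 6: eigenvalue 0 once and 6 with multiplicity 5.
Laplacian eigenvalues: [0.0, 6.0, 6.0, 6.0, 6.0, 6.0]. Algebraic connectivity (smallest non-zero eigenvalue) = 6.0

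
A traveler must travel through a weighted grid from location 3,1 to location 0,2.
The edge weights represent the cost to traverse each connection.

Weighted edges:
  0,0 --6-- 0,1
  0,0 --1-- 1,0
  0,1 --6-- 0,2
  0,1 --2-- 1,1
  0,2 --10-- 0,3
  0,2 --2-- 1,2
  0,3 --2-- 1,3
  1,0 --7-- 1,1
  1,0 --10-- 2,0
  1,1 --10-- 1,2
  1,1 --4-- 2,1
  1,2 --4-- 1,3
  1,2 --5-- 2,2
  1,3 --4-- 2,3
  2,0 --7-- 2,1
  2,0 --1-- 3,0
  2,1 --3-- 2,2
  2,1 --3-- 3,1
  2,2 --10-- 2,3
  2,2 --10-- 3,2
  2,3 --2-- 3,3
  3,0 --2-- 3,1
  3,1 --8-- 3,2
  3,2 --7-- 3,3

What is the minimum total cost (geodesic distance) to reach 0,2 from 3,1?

Shortest path: 3,1 → 2,1 → 2,2 → 1,2 → 0,2, total weight = 13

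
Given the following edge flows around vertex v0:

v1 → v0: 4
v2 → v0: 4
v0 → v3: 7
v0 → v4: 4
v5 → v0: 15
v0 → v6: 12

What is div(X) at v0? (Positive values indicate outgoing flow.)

Divergence = sum of outgoing flows = (-4) + (-4) + 7 + 4 + (-15) + 12 = 0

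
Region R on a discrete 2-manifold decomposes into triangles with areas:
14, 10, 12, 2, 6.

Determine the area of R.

14 + 10 + 12 + 2 + 6 = 44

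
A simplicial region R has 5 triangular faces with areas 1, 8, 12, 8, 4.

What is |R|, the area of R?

1 + 8 + 12 + 8 + 4 = 33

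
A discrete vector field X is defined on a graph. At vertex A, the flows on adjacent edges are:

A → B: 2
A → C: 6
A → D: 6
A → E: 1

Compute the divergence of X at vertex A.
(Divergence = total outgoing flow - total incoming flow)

Divergence = sum of outgoing flows = 2 + 6 + 6 + 1 = 15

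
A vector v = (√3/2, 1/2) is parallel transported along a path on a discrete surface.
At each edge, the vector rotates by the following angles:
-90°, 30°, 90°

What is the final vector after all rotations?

Total rotation: (-90°) + 30° + 90° = 30°. Final vector: (0.5000, 0.8660)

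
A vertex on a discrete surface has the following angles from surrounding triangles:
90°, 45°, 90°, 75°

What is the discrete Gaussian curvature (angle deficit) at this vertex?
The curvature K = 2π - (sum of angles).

Sum of angles = 300°. K = 360° - 300° = 60°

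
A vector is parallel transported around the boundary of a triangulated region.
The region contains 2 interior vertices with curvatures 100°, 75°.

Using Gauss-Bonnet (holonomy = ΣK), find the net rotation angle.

Holonomy = total enclosed curvature = 100° + 75° = 175°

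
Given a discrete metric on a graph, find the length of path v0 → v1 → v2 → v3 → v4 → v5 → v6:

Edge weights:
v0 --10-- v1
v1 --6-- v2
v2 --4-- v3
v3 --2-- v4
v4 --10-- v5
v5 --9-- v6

Arc length = 10 + 6 + 4 + 2 + 10 + 9 = 41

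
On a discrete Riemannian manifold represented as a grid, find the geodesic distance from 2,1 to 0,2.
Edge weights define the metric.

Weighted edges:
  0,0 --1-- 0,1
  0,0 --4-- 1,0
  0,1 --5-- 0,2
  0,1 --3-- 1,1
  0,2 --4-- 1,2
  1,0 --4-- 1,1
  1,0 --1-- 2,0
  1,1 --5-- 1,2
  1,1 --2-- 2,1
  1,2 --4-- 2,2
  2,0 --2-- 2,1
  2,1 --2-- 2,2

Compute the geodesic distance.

Shortest path: 2,1 → 1,1 → 0,1 → 0,2, total weight = 10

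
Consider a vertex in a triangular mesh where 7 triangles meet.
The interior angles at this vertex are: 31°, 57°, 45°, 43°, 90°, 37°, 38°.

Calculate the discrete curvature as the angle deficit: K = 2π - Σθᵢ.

Sum of angles = 341°. K = 360° - 341° = 19° = 19π/180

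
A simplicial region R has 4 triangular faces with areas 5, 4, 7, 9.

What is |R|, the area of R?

5 + 4 + 7 + 9 = 25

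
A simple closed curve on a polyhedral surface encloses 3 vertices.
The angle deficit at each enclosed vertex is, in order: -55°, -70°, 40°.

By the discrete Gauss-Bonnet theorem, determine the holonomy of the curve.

Holonomy = total enclosed curvature = (-55°) + (-70°) + 40° = -85°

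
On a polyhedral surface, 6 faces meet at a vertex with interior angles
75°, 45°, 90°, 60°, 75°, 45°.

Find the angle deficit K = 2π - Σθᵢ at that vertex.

Sum of angles = 390°. K = 360° - 390° = -30° = -π/6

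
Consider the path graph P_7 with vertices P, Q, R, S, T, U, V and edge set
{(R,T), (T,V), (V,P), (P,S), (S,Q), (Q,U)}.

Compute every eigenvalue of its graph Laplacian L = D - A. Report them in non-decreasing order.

The path graph P_n has Laplacian eigenvalues λ_k = 2 − 2cos(kπ/n), k = 0, 1, …, n−1. Here n = 7:
k=0: 2 − 2cos(0) = 0.0; k=1: 2 − 2cos(π/7) = 0.1981; k=2: 2 − 2cos(2π/7) = 0.753; k=3: 2 − 2cos(3π/7) = 1.555; k=4: 2 − 2cos(4π/7) = 2.445; k=5: 2 − 2cos(5π/7) = 3.247; k=6: 2 − 2cos(6π/7) = 3.8019.
Laplacian eigenvalues (increasing order): [0.0, 0.1981, 0.753, 1.555, 2.445, 3.247, 3.8019]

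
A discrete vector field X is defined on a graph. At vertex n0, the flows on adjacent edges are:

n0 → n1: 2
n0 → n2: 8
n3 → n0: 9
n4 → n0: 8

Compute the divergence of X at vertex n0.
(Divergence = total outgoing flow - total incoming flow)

Divergence = sum of outgoing flows = 2 + 8 + (-9) + (-8) = -7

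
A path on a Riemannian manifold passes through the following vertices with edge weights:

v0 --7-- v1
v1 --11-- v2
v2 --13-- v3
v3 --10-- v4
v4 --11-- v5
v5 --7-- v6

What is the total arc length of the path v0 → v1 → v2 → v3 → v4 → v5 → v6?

Arc length = 7 + 11 + 13 + 10 + 11 + 7 = 59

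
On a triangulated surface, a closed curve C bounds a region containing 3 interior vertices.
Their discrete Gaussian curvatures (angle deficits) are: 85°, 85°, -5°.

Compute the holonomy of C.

Holonomy = total enclosed curvature = 85° + 85° + (-5°) = 165°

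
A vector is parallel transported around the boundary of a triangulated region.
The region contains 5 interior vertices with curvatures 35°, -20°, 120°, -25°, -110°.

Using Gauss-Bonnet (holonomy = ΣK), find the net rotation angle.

Holonomy = total enclosed curvature = 35° + (-20°) + 120° + (-25°) + (-110°) = 0°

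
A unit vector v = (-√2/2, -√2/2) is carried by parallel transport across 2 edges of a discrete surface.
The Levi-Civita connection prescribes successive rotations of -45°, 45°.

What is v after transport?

Total rotation: (-45°) + 45° = 0°. Final vector: (-0.7071, -0.7071)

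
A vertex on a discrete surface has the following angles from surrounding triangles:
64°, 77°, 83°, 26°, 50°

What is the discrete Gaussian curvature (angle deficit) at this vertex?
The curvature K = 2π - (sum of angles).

Sum of angles = 300°. K = 360° - 300° = 60° = π/3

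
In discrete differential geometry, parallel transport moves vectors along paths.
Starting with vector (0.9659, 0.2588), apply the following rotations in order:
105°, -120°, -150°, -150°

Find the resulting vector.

Total rotation: 105° + (-120°) + (-150°) + (-150°) = -315° ≡ 45° (mod 360°). Final vector: (0.5000, 0.8660)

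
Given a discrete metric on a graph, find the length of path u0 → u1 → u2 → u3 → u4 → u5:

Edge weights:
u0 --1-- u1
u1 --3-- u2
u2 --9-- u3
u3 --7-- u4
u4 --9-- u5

Arc length = 1 + 3 + 9 + 7 + 9 = 29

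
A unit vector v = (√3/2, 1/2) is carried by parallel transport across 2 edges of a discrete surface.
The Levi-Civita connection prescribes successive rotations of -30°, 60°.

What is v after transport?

Total rotation: (-30°) + 60° = 30°. Final vector: (0.5000, 0.8660)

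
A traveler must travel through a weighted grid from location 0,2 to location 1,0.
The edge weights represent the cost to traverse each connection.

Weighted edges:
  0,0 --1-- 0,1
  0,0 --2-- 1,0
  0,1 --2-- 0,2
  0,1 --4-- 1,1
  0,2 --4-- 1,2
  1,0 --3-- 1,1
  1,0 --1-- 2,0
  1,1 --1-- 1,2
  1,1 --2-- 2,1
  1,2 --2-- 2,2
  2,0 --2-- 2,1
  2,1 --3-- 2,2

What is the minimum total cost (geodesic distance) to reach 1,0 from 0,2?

Shortest path: 0,2 → 0,1 → 0,0 → 1,0, total weight = 5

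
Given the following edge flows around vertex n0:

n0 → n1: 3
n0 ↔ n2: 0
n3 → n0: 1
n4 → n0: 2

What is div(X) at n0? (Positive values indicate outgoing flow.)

Divergence = sum of outgoing flows = 3 + 0 + (-1) + (-2) = 0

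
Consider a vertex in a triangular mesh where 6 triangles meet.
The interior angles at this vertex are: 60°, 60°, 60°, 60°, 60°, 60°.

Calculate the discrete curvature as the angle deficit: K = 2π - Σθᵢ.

Sum of angles = 360°. K = 360° - 360° = 0° = 0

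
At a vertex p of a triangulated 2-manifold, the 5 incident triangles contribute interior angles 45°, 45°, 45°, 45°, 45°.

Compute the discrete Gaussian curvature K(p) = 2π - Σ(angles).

Sum of angles = 225°. K = 360° - 225° = 135°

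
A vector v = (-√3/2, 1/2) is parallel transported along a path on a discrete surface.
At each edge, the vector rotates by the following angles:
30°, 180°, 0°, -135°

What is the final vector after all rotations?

Total rotation: 30° + 180° + 0° + (-135°) = 75°. Final vector: (-0.7071, -0.7071)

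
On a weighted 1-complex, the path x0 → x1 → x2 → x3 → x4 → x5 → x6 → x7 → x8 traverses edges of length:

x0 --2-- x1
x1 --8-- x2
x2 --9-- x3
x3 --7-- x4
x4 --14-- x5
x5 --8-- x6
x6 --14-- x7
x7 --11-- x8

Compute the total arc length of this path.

Arc length = 2 + 8 + 9 + 7 + 14 + 8 + 14 + 11 = 73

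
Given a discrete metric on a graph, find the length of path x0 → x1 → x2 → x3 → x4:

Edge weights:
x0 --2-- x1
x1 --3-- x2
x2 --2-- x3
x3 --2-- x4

Arc length = 2 + 3 + 2 + 2 = 9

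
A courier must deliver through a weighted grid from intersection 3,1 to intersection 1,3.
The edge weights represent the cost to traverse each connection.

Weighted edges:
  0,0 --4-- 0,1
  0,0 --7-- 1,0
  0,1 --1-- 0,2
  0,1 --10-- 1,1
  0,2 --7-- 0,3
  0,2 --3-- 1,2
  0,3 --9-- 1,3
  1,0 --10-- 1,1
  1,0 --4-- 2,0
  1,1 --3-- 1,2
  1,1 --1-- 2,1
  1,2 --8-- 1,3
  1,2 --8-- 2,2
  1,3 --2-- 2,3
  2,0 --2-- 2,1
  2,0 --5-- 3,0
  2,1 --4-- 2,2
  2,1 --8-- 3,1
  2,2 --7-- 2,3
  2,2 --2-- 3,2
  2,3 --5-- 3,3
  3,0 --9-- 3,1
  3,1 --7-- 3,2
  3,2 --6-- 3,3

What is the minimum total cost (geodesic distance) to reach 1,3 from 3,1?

Shortest path: 3,1 → 3,2 → 2,2 → 2,3 → 1,3, total weight = 18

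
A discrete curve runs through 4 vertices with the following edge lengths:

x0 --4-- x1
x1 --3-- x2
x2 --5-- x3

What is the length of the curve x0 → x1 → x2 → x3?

Arc length = 4 + 3 + 5 = 12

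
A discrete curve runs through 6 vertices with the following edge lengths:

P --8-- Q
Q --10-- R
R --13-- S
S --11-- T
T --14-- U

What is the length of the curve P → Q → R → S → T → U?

Arc length = 8 + 10 + 13 + 11 + 14 = 56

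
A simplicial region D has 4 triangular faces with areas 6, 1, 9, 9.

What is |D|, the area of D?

6 + 1 + 9 + 9 = 25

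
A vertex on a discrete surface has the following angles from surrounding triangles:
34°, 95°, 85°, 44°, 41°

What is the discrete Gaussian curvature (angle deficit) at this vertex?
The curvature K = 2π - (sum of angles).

Sum of angles = 299°. K = 360° - 299° = 61° = 61π/180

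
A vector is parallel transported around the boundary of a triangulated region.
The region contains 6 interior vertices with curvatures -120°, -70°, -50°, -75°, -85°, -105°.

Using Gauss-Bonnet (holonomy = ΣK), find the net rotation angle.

Holonomy = total enclosed curvature = (-120°) + (-70°) + (-50°) + (-75°) + (-85°) + (-105°) = -505°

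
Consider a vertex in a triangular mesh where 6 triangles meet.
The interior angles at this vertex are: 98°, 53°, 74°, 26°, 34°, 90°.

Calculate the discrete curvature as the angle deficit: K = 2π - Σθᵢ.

Sum of angles = 375°. K = 360° - 375° = -15° = -π/12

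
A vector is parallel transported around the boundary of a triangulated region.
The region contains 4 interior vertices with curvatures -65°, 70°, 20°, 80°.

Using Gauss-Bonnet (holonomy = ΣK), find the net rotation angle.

Holonomy = total enclosed curvature = (-65°) + 70° + 20° + 80° = 105°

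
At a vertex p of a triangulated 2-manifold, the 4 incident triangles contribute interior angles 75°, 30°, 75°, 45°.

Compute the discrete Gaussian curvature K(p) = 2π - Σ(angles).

Sum of angles = 225°. K = 360° - 225° = 135°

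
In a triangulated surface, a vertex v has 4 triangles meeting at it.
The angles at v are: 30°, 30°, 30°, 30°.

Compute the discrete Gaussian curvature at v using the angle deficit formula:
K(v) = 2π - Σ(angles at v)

Sum of angles = 120°. K = 360° - 120° = 240°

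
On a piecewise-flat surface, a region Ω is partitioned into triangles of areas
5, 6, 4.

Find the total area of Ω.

5 + 6 + 4 = 15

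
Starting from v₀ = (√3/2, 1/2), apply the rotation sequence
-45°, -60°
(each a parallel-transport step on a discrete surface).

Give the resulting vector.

Total rotation: (-45°) + (-60°) = -105°. Final vector: (0.2588, -0.9659)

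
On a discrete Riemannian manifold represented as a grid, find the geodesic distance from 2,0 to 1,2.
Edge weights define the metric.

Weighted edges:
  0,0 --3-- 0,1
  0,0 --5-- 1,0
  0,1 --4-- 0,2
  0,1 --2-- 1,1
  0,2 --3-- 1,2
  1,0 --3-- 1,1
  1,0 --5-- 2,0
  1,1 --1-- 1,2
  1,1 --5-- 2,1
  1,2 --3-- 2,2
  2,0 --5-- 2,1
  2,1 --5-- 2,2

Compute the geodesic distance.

Shortest path: 2,0 → 1,0 → 1,1 → 1,2, total weight = 9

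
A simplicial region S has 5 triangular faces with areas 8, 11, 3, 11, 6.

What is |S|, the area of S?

8 + 11 + 3 + 11 + 6 = 39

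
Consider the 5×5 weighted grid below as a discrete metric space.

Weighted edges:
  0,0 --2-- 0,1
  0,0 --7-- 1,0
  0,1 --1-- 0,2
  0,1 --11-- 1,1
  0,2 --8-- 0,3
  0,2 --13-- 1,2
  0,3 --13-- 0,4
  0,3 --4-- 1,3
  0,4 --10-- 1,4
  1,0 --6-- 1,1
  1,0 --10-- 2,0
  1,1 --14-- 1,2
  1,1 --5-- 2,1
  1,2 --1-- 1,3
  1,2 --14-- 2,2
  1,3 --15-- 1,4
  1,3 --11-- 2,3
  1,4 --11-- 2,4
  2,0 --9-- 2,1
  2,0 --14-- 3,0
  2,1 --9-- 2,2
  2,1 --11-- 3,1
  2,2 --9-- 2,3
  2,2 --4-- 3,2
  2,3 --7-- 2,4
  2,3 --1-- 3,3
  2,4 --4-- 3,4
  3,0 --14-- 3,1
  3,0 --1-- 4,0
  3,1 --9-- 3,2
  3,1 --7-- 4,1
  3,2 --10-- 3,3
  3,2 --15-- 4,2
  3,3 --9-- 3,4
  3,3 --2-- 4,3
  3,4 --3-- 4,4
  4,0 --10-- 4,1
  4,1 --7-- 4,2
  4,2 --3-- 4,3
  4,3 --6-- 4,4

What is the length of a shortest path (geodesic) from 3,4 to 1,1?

Shortest path: 3,4 → 3,3 → 2,3 → 2,2 → 2,1 → 1,1, total weight = 33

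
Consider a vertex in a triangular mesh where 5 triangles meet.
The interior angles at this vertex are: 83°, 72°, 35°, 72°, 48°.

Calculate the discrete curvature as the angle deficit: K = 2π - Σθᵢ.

Sum of angles = 310°. K = 360° - 310° = 50° = 5π/18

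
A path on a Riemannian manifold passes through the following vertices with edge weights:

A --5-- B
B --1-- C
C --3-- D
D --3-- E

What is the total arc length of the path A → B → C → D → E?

Arc length = 5 + 1 + 3 + 3 = 12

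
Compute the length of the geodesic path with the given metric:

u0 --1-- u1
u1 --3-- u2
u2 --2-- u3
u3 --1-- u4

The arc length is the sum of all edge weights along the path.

Arc length = 1 + 3 + 2 + 1 = 7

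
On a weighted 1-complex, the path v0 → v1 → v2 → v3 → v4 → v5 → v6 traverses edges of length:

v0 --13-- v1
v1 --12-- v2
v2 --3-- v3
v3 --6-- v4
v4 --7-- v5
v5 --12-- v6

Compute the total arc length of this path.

Arc length = 13 + 12 + 3 + 6 + 7 + 12 = 53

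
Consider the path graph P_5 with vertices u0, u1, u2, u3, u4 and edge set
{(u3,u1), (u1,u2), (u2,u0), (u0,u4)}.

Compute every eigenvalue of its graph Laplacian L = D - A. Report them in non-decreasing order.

The path graph P_n has Laplacian eigenvalues λ_k = 2 − 2cos(kπ/n), k = 0, 1, …, n−1. Here n = 5:
k=0: 2 − 2cos(0) = 0.0; k=1: 2 − 2cos(π/5) = 0.382; k=2: 2 − 2cos(2π/5) = 1.382; k=3: 2 − 2cos(3π/5) = 2.618; k=4: 2 − 2cos(4π/5) = 3.618.
Laplacian eigenvalues (increasing order): [0.0, 0.382, 1.382, 2.618, 3.618]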